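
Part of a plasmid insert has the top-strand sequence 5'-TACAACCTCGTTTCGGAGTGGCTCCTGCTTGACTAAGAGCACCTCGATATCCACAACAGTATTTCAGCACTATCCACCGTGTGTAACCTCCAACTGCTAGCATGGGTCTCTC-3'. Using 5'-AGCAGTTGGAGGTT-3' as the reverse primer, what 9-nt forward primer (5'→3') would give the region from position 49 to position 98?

The reverse primer's reverse complement AACCTCCAACTGCT matches the template at positions 85–98; the product starts at position 49.
The forward primer is identical to the top strand over positions 49–57: ATCCACAAC.

5'-ATCCACAAC-3'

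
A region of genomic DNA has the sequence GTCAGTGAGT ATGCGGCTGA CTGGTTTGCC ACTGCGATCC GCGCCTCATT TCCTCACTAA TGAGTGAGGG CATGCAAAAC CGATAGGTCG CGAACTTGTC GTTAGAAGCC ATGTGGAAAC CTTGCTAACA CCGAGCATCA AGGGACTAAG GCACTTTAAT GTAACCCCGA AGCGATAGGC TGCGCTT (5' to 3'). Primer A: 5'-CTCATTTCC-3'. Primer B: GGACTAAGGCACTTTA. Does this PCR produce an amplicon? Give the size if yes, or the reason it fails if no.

No product — both primers anneal to the same strand and extend in the same direction.

Primer A (CTCATTTCC) matches the top strand at positions 45–53 (3' end points downstream).
Primer B (GGACTAAGGCACTTTA) also matches the top strand directly, at positions 143–158 — its reverse complement TAAAGTGCCTTAGTCC is not present.
Both primers anneal to the bottom strand with 3' ends pointing the same way, so neither can prime synthesis back toward the other.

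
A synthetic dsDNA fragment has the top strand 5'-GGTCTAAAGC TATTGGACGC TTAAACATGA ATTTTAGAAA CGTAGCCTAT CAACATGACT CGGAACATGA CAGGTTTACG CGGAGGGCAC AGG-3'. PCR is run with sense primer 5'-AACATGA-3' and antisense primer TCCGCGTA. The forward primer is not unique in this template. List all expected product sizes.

The forward primer AACATGA matches the top strand at positions 24–30, 52–58, 64–70.
The reverse primer's reverse complement is TACGCGGA, matching at positions 77–84.
Each forward site pairs with the reverse site to give a product ending at position 84: sizes 61, 33, 21 bp.

61 bp, 33 bp, 21 bp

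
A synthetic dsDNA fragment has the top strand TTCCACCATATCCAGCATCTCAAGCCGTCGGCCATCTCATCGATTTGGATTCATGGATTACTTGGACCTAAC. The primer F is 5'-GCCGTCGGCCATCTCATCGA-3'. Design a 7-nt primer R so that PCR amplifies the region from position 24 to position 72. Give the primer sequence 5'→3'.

5'-GTTAGGT-3'

The product's 3' end on the top strand is position 72.
The reverse primer anneals to the top strand over positions 66–72, i.e. to ACCTAAC.
Its sequence written 5'→3' is the reverse complement: GTTAGGT.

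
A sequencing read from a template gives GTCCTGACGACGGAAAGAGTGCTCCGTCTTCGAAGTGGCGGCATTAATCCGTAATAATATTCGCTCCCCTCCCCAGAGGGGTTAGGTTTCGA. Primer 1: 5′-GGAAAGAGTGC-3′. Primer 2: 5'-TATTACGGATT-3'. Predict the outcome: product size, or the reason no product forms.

Primer 1 (GGAAAGAGTGC) matches the top strand at positions 12–22; it acts as a forward primer.
Primer 2's reverse complement is AATCCGTAATA, matching the top strand at positions 46–56; it acts as a reverse primer.
The 3' ends face each other across positions 12–56, giving a 45 bp product.

Yes — a 45 bp product.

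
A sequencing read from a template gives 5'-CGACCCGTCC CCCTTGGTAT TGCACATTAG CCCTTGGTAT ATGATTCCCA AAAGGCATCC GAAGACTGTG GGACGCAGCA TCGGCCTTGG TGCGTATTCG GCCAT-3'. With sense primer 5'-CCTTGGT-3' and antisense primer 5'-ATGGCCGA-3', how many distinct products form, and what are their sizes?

Three products: 94 bp, 74 bp, 21 bp

The forward primer CCTTGGT matches the top strand at positions 12–18, 32–38, 85–91.
The reverse primer's reverse complement is TCGGCCAT, matching at positions 98–105.
Each forward site pairs with the reverse site to give a product ending at position 105: sizes 94, 74, 21 bp.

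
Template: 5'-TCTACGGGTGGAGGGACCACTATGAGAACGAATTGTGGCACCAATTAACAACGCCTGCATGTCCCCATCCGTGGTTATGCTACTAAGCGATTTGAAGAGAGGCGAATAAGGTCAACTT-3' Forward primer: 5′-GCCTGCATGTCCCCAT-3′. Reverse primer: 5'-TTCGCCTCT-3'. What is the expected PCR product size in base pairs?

Forward primer GCCTGCATGTCCCCAT is found on the top strand at positions 53–68.
Reverse complement of the reverse primer: AGAGGCGAA. This occurs on the top strand at positions 98–106.
Product length = (reverse-primer end) − (forward-primer start) + 1 = 106 − 53 + 1 = 54 bp.

54 bp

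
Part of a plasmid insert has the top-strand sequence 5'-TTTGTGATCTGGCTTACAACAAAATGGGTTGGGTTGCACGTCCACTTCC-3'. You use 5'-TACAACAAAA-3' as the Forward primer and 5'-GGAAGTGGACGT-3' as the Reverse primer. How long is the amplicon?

35 bp

Forward primer TACAACAAAA is found on the top strand at positions 15–24.
The reverse primer's reverse complement is ACGTCCACTTCC, which matches the template at positions 38–49.
Product length = (reverse-primer end) − (forward-primer start) + 1 = 49 − 15 + 1 = 35 bp.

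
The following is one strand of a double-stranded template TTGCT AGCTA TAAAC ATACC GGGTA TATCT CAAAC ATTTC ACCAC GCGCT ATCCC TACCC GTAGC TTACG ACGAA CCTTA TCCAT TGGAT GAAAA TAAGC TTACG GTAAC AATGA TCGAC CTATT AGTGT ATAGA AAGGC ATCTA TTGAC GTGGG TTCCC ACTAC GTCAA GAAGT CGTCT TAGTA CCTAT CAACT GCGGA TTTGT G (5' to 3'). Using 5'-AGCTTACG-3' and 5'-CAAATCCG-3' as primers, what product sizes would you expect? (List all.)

142 bp, 107 bp

The forward primer AGCTTACG matches the top strand at positions 63–70, 98–105.
The reverse primer's reverse complement is CGGATTTG, matching at positions 197–204.
Each forward site pairs with the reverse site to give a product ending at position 204: sizes 142, 107 bp.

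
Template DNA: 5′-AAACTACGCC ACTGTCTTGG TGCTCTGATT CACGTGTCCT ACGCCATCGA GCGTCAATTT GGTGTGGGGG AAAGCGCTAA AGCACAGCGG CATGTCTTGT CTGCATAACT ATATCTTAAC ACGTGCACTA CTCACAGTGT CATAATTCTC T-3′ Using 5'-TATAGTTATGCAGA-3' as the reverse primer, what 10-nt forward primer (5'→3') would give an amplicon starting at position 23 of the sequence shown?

The reverse primer's reverse complement TCTGCATAACTATA matches the template at positions 100–113; the product starts at position 23.
The forward primer is identical to the top strand over positions 23–32: CTCTGATTCA.

5'-CTCTGATTCA-3'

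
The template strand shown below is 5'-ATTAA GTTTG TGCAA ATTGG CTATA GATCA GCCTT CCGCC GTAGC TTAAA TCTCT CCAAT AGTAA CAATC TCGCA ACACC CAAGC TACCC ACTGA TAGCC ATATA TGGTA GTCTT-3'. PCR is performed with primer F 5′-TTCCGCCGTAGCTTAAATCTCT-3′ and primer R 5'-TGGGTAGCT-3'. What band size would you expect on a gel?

58 bp

Scanning the template, TTCCGCCGTAGCTTAAATCTCT occurs at positions 34–55; this primer anneals to the bottom strand there with its 3' end pointing downstream.
Taking the reverse complement of TGGGTAGCT gives AGCTACCCA, found at positions 83–91 on the template; the primer anneals here to the top strand with its 3' end pointing upstream.
The product runs from position 34 to position 91, so its length is 91 − 34 + 1 = 58 bp.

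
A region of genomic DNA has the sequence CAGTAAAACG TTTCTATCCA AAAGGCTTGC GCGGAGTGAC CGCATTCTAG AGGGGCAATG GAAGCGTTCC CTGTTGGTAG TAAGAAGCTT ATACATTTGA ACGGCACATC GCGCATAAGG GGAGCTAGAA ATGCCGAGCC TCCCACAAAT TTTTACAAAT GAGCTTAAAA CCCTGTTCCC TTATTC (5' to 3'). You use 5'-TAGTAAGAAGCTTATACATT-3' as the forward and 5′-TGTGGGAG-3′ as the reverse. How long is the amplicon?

Scanning the template, TAGTAAGAAGCTTATACATT occurs at positions 78–97; this primer anneals to the bottom strand there with its 3' end pointing downstream.
The reverse primer's reverse complement is CTCCCACA, which matches the template at positions 140–147.
Amplicon spans positions 78–147: 70 bp.

70 bp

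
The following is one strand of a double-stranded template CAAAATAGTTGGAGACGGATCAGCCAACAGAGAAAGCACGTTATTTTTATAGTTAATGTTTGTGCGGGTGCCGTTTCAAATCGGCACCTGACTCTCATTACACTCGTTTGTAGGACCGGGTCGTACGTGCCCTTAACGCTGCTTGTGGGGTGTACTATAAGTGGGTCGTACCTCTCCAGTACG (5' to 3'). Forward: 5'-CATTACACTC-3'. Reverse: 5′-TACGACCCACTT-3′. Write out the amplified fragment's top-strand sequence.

Scanning the template, CATTACACTC occurs at positions 96–105; this primer anneals to the bottom strand there with its 3' end pointing downstream.
Reverse complement of the reverse primer: AAGTGGGTCGTA. This occurs on the top strand at positions 159–170.
The product is the template from position 96 through 170 (75 bp).

5'-CATTACACTCGTTTGTAGGACCGGGTCGTACGTGCCCTTAACGCTGCTTGTGGGGTGTACTATAAGTGGGTCGTA-3'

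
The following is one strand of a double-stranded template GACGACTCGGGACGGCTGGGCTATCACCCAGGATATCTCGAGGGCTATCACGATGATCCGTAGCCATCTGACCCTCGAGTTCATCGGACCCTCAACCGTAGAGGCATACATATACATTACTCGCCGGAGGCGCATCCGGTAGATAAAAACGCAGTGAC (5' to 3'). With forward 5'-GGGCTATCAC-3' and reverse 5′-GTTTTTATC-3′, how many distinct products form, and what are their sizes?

Two products: 133 bp, 109 bp

The forward primer GGGCTATCAC matches the top strand at positions 18–27, 42–51.
The reverse primer's reverse complement is GATAAAAAC, matching at positions 142–150.
Each forward site pairs with the reverse site to give a product ending at position 150: sizes 133, 109 bp.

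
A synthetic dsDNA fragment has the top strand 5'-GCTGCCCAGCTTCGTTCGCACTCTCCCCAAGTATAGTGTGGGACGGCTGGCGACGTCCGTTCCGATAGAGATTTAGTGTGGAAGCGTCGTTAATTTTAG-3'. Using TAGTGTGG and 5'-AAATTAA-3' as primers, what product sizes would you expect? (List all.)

63 bp, 23 bp

The forward primer TAGTGTGG matches the top strand at positions 34–41, 74–81.
The reverse primer's reverse complement is TTAATTT, matching at positions 90–96.
Each forward site pairs with the reverse site to give a product ending at position 96: sizes 63, 23 bp.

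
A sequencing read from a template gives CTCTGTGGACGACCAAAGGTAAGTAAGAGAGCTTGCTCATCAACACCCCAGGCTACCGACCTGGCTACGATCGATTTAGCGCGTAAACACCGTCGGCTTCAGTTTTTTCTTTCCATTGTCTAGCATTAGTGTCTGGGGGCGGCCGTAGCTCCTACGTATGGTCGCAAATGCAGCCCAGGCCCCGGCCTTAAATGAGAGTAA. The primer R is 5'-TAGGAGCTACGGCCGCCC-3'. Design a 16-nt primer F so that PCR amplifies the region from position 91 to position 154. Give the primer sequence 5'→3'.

5'-CGTCGGCTTCAGTTTT-3'

The reverse primer's reverse complement GGGCGGCCGTAGCTCCTA matches the template at positions 137–154; the product starts at position 91.
The forward primer is identical to the top strand over positions 91–106: CGTCGGCTTCAGTTTT.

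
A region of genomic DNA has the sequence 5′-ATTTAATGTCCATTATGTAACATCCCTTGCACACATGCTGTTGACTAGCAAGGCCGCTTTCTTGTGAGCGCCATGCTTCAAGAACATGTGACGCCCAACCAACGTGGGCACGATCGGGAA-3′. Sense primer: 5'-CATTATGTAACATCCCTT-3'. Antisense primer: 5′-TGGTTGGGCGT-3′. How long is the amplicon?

Forward primer CATTATGTAACATCCCTT is found on the top strand at positions 11–28.
Taking the reverse complement of TGGTTGGGCGT gives ACGCCCAACCA, found at positions 91–101 on the template; the primer anneals here to the top strand with its 3' end pointing upstream.
The product runs from position 11 to position 101, so its length is 101 − 11 + 1 = 91 bp.

91 bp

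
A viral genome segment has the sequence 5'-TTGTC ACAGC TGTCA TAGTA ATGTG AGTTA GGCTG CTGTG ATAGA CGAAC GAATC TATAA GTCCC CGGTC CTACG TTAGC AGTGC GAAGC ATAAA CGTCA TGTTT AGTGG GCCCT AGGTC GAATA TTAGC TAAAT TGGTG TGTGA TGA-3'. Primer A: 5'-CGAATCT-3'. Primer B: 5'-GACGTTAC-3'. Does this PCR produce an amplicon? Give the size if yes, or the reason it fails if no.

Primer B (GACGTTAC) does not match the top strand, and its reverse complement GTAACGTC does not match either.
With no annealing site for primer B, no amplification occurs.

No product — primer B has no binding site in the template.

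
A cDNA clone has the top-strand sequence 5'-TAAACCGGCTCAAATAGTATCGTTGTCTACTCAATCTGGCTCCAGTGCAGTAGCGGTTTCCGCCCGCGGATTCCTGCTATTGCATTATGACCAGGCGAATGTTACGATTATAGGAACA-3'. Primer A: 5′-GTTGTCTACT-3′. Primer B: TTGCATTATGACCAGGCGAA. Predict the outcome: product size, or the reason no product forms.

Primer A (GTTGTCTACT) matches the top strand at positions 22–31 (3' end points downstream).
Primer B (TTGCATTATGACCAGGCGAA) also matches the top strand directly, at positions 80–99 — its reverse complement TTCGCCTGGTCATAATGCAA is not present.
Both primers anneal to the bottom strand with 3' ends pointing the same way, so neither can prime synthesis back toward the other.

No product — both primers anneal to the same strand and extend in the same direction.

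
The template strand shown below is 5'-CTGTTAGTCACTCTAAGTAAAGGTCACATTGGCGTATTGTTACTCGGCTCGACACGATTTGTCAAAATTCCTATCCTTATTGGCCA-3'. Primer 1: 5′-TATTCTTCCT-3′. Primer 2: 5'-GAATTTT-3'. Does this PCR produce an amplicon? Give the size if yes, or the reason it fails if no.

Primer 1 (TATTCTTCCT) does not match the top strand, and its reverse complement AGGAAGAATA does not match either.
With no annealing site for primer 1, no amplification occurs.

No product — primer 1 has no binding site in the template.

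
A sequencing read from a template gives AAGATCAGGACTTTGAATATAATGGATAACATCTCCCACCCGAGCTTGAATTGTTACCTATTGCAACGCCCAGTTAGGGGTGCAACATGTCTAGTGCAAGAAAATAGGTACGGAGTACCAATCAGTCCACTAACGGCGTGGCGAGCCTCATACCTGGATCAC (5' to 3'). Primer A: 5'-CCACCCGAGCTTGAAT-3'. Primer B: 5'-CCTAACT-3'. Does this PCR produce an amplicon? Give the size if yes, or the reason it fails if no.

Primer A (CCACCCGAGCTTGAAT) matches the top strand at positions 36–51; it acts as a forward primer.
Primer B's reverse complement is AGTTAGG, matching the top strand at positions 72–78; it acts as a reverse primer.
The 3' ends face each other across positions 36–78, giving a 43 bp product.

Yes — a 43 bp product.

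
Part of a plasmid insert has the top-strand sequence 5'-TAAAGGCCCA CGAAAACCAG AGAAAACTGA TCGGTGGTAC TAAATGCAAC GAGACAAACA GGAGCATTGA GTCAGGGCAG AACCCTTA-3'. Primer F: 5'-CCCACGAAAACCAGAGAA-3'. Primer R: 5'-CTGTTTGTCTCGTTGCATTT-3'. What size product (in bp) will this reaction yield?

55 bp

The forward primer matches the template at positions 7–24.
Taking the reverse complement of CTGTTTGTCTCGTTGCATTT gives AAATGCAACGAGACAAACAG, found at positions 42–61 on the template; the primer anneals here to the top strand with its 3' end pointing upstream.
Amplicon spans positions 7–61: 55 bp.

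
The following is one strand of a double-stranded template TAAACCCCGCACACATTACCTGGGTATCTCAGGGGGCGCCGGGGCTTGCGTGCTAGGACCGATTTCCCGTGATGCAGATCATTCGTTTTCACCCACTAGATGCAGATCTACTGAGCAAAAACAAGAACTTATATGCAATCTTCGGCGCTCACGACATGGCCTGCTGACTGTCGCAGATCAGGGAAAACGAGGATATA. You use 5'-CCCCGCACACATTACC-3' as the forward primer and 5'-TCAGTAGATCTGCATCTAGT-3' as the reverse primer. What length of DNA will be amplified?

110 bp

Scanning the template, CCCCGCACACATTACC occurs at positions 5–20; this primer anneals to the bottom strand there with its 3' end pointing downstream.
The reverse primer's reverse complement is ACTAGATGCAGATCTACTGA, which matches the template at positions 95–114.
Product length = (reverse-primer end) − (forward-primer start) + 1 = 114 − 5 + 1 = 110 bp.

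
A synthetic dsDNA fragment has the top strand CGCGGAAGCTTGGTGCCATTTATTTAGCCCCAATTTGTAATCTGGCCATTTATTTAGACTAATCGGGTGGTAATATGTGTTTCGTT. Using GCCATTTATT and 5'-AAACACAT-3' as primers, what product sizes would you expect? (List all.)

The forward primer GCCATTTATT matches the top strand at positions 15–24, 45–54.
The reverse primer's reverse complement is ATGTGTTT, matching at positions 75–82.
Each forward site pairs with the reverse site to give a product ending at position 82: sizes 68, 38 bp.

68 bp, 38 bp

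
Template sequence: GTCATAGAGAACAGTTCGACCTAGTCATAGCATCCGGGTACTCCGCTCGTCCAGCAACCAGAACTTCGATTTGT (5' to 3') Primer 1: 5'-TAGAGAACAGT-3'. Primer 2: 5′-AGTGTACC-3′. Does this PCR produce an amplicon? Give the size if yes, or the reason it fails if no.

No product — primer 2 has no binding site in the template.

Primer 2 (AGTGTACC) does not match the top strand, and its reverse complement GGTACACT does not match either.
With no annealing site for primer 2, no amplification occurs.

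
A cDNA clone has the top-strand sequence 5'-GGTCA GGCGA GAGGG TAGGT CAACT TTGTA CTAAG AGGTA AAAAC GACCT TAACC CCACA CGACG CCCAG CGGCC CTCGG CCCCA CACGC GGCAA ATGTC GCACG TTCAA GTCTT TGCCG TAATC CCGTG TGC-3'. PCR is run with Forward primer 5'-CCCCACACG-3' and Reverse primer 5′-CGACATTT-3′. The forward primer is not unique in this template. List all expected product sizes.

The forward primer CCCCACACG matches the top strand at positions 54–62, 81–89.
The reverse primer's reverse complement is AAATGTCG, matching at positions 94–101.
Each forward site pairs with the reverse site to give a product ending at position 101: sizes 48, 21 bp.

48 bp, 21 bp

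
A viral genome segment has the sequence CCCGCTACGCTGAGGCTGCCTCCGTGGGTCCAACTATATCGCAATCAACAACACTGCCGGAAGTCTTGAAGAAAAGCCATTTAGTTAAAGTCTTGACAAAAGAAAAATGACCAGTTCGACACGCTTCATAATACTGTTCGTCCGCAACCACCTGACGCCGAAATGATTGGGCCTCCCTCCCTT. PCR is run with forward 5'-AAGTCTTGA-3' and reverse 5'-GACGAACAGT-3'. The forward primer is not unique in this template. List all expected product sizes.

82 bp, 55 bp

The forward primer AAGTCTTGA matches the top strand at positions 61–69, 88–96.
The reverse primer's reverse complement is ACTGTTCGTC, matching at positions 133–142.
Each forward site pairs with the reverse site to give a product ending at position 142: sizes 82, 55 bp.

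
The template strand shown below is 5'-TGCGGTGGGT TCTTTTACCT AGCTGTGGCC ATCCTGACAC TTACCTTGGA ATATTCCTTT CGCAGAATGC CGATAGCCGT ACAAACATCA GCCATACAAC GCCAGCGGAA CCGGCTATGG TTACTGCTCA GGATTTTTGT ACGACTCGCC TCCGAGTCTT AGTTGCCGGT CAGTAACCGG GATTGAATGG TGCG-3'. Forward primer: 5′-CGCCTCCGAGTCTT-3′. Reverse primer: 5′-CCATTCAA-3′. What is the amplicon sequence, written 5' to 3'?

Forward primer CGCCTCCGAGTCTT is found on the top strand at positions 147–160.
Reverse complement of the reverse primer: TTGAATGG. This occurs on the top strand at positions 183–190.
The product is the template from position 147 through 190 (44 bp).

5'-CGCCTCCGAGTCTTAGTTGCCGGTCAGTAACCGGGATTGAATGG-3'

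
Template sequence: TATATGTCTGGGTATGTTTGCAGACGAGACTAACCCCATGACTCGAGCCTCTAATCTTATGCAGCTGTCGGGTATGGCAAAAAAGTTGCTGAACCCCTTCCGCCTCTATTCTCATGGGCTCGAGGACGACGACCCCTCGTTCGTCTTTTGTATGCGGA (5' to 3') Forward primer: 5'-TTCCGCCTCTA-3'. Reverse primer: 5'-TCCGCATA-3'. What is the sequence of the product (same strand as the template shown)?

5'-TTCCGCCTCTATTCTCATGGGCTCGAGGACGACGACCCCTCGTTCGTCTTTTGTATGCGGA-3'

Scanning the template, TTCCGCCTCTA occurs at positions 98–108; this primer anneals to the bottom strand there with its 3' end pointing downstream.
The reverse primer's reverse complement is TATGCGGA, which matches the template at positions 151–158.
The product is the template from position 98 through 158 (61 bp).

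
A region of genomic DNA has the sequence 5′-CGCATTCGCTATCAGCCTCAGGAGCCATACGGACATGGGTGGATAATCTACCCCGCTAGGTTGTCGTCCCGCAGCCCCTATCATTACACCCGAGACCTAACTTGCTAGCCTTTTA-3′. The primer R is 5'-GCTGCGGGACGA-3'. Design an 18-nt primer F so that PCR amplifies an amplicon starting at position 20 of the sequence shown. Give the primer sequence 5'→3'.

The reverse primer's reverse complement TCGTCCCGCAGC matches the template at positions 64–75; the product starts at position 20.
The forward primer is identical to the top strand over positions 20–37: AGGAGCCATACGGACATG.

5'-AGGAGCCATACGGACATG-3'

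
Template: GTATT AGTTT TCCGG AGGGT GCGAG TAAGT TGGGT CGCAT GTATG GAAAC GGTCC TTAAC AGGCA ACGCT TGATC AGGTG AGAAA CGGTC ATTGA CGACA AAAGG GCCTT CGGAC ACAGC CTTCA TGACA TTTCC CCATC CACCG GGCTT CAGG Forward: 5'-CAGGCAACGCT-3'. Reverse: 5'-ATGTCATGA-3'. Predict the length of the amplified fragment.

72 bp

Scanning the template, CAGGCAACGCT occurs at positions 60–70; this primer anneals to the bottom strand there with its 3' end pointing downstream.
The reverse primer's reverse complement is TCATGACAT, which matches the template at positions 123–131.
Product length = (reverse-primer end) − (forward-primer start) + 1 = 131 − 60 + 1 = 72 bp.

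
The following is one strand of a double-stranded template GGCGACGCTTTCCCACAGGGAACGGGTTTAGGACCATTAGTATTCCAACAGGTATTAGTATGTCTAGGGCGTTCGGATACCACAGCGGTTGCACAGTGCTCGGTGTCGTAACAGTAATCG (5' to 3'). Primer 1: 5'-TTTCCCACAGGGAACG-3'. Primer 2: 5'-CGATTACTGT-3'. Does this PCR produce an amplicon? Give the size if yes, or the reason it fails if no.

Primer 1 (TTTCCCACAGGGAACG) matches the top strand at positions 9–24; it acts as a forward primer.
Primer 2's reverse complement is ACAGTAATCG, matching the top strand at positions 111–120; it acts as a reverse primer.
The 3' ends face each other across positions 9–120, giving a 112 bp product.

Yes — a 112 bp product.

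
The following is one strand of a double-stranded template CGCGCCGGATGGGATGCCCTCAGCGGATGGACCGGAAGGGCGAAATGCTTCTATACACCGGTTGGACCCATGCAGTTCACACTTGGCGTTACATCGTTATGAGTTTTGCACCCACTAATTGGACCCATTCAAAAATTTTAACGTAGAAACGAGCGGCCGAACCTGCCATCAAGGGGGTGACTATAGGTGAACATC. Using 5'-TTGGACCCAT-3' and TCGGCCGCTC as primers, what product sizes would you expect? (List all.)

99 bp, 42 bp

The forward primer TTGGACCCAT matches the top strand at positions 62–71, 119–128.
The reverse primer's reverse complement is GAGCGGCCGA, matching at positions 151–160.
Each forward site pairs with the reverse site to give a product ending at position 160: sizes 99, 42 bp.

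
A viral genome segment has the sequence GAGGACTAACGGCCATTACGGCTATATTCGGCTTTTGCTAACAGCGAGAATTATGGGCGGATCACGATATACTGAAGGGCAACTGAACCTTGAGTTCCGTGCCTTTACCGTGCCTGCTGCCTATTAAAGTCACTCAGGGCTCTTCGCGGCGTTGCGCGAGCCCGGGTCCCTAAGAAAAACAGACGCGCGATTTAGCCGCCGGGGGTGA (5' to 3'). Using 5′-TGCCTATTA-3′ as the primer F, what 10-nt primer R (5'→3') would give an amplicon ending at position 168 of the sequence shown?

5'-GACCCGGGCT-3'

The forward primer binds at positions 118–126; the product's 3' end on the top strand is position 168.
The reverse primer anneals to the top strand over positions 159–168, i.e. to AGCCCGGGTC.
Its sequence written 5'→3' is the reverse complement: GACCCGGGCT.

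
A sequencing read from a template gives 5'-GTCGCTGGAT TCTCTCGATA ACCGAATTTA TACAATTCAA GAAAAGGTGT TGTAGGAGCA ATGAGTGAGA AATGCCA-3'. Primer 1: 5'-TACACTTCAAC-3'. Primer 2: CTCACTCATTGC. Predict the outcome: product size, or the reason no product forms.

No product — primer 1 has no binding site in the template.

Primer 1 (TACACTTCAAC) does not match the top strand, and its reverse complement GTTGAAGTGTA does not match either.
With no annealing site for primer 1, no amplification occurs.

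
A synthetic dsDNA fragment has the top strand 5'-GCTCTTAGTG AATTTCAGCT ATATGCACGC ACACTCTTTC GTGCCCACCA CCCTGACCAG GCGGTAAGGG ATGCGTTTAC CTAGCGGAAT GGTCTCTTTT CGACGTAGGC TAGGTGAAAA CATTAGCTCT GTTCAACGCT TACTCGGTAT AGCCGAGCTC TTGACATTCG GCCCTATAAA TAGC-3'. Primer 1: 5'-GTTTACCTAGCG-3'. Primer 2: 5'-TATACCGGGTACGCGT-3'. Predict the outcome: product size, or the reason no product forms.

No product — primer 2 has no binding site in the template.

Primer 2 (TATACCGGGTACGCGT) does not match the top strand, and its reverse complement ACGCGTACCCGGTATA does not match either.
With no annealing site for primer 2, no amplification occurs.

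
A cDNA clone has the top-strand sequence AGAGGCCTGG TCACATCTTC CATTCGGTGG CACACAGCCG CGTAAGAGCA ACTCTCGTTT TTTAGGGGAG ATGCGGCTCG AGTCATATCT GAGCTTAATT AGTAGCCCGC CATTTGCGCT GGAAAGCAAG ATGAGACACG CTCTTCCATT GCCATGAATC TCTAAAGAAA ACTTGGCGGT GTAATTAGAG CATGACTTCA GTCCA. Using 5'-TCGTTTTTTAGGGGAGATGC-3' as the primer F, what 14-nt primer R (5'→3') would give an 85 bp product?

5'-GTGTCTCATCTTGC-3'

The forward primer binds at positions 55–74, so an 85 bp product ends at position 55 + 85 − 1 = 139.
The reverse primer anneals to the top strand over positions 126–139, i.e. to GCAAGATGAGACAC.
Its sequence written 5'→3' is the reverse complement: GTGTCTCATCTTGC.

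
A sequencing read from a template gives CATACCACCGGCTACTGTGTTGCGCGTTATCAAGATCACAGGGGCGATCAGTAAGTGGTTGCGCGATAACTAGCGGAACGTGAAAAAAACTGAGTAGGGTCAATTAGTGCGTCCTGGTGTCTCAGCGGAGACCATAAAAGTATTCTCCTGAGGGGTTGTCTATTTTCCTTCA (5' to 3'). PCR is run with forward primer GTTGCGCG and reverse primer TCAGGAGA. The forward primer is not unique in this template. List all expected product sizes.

The forward primer GTTGCGCG matches the top strand at positions 19–26, 58–65.
The reverse primer's reverse complement is TCTCCTGA, matching at positions 144–151.
Each forward site pairs with the reverse site to give a product ending at position 151: sizes 133, 94 bp.

133 bp, 94 bp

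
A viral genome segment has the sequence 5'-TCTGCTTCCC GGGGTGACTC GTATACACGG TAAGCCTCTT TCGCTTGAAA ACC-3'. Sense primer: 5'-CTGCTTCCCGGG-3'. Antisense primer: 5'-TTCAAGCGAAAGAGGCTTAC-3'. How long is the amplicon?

Scanning the template, CTGCTTCCCGGG occurs at positions 2–13; this primer anneals to the bottom strand there with its 3' end pointing downstream.
Reverse complement of the reverse primer: GTAAGCCTCTTTCGCTTGAA. This occurs on the top strand at positions 30–49.
The product runs from position 2 to position 49, so its length is 49 − 2 + 1 = 48 bp.

48 bp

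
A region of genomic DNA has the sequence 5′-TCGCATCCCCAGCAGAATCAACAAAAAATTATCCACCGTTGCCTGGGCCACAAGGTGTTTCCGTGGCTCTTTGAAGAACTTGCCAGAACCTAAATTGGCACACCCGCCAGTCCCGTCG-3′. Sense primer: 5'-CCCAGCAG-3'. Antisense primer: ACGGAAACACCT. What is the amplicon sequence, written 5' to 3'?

5'-CCCAGCAGAATCAACAAAAAATTATCCACCGTTGCCTGGGCCACAAGGTGTTTCCGT-3'

Forward primer CCCAGCAG is found on the top strand at positions 8–15.
The reverse primer's reverse complement is AGGTGTTTCCGT, which matches the template at positions 53–64.
The product is the template from position 8 through 64 (57 bp).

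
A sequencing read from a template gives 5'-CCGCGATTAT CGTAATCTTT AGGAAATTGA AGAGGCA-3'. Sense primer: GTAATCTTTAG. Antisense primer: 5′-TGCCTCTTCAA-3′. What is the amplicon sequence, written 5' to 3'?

5'-GTAATCTTTAGGAAATTGAAGAGGCA-3'

Forward primer GTAATCTTTAG is found on the top strand at positions 12–22.
Taking the reverse complement of TGCCTCTTCAA gives TTGAAGAGGCA, found at positions 27–37 on the template; the primer anneals here to the top strand with its 3' end pointing upstream.
The product is the template from position 12 through 37 (26 bp).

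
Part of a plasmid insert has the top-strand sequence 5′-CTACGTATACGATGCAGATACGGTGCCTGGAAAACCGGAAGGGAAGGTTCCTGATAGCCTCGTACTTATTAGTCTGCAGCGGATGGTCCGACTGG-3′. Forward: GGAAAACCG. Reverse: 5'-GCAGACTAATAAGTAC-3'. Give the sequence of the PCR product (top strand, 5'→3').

Forward primer GGAAAACCG is found on the top strand at positions 29–37.
Reverse complement of the reverse primer: GTACTTATTAGTCTGC. This occurs on the top strand at positions 62–77.
The product is the template from position 29 through 77 (49 bp).

5'-GGAAAACCGGAAGGGAAGGTTCCTGATAGCCTCGTACTTATTAGTCTGC-3'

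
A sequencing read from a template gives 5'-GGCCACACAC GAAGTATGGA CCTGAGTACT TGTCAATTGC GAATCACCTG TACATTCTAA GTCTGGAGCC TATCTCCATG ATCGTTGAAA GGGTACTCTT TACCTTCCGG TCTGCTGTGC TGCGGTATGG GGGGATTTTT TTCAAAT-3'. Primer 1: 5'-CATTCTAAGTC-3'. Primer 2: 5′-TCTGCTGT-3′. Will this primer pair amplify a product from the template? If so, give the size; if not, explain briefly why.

Primer 1 (CATTCTAAGTC) matches the top strand at positions 53–63 (3' end points downstream).
Primer 2 (TCTGCTGT) also matches the top strand directly, at positions 111–118 — its reverse complement ACAGCAGA is not present.
Both primers anneal to the bottom strand with 3' ends pointing the same way, so neither can prime synthesis back toward the other.

No product — both primers anneal to the same strand and extend in the same direction.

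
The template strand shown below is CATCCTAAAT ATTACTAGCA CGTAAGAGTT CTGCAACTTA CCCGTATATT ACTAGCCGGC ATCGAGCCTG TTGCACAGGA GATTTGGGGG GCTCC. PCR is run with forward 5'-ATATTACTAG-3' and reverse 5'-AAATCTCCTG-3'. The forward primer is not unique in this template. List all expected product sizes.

77 bp, 40 bp

The forward primer ATATTACTAG matches the top strand at positions 9–18, 46–55.
The reverse primer's reverse complement is CAGGAGATTT, matching at positions 76–85.
Each forward site pairs with the reverse site to give a product ending at position 85: sizes 77, 40 bp.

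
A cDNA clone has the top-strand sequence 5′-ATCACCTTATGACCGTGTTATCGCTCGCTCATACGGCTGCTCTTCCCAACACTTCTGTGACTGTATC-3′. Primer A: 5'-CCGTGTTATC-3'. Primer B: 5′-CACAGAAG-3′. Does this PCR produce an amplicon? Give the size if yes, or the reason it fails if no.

Yes — a 47 bp product.

Primer A (CCGTGTTATC) matches the top strand at positions 13–22; it acts as a forward primer.
Primer B's reverse complement is CTTCTGTG, matching the top strand at positions 52–59; it acts as a reverse primer.
The 3' ends face each other across positions 13–59, giving a 47 bp product.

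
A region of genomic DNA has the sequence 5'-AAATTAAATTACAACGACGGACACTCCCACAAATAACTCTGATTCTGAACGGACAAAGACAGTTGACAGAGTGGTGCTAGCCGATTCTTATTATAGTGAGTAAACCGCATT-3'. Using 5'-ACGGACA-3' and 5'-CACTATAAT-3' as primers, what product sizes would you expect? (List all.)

82 bp, 50 bp

The forward primer ACGGACA matches the top strand at positions 17–23, 49–55.
The reverse primer's reverse complement is ATTATAGTG, matching at positions 90–98.
Each forward site pairs with the reverse site to give a product ending at position 98: sizes 82, 50 bp.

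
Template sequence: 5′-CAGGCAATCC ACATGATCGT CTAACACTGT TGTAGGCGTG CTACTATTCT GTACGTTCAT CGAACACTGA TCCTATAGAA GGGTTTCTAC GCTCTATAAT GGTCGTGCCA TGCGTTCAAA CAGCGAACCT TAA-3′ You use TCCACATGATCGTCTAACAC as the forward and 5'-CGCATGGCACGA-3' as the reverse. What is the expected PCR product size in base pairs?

Forward primer TCCACATGATCGTCTAACAC is found on the top strand at positions 8–27.
The reverse primer's reverse complement is TCGTGCCATGCG, which matches the template at positions 103–114.
Product length = (reverse-primer end) − (forward-primer start) + 1 = 114 − 8 + 1 = 107 bp.

107 bp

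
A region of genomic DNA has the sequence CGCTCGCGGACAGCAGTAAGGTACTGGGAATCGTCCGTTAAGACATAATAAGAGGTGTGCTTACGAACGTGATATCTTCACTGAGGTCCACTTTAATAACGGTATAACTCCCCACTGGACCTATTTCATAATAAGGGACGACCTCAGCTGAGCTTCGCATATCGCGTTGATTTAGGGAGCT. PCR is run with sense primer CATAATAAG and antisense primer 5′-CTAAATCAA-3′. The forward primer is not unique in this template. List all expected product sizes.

The forward primer CATAATAAG matches the top strand at positions 44–52, 127–135.
The reverse primer's reverse complement is TTGATTTAG, matching at positions 167–175.
Each forward site pairs with the reverse site to give a product ending at position 175: sizes 132, 49 bp.

132 bp, 49 bp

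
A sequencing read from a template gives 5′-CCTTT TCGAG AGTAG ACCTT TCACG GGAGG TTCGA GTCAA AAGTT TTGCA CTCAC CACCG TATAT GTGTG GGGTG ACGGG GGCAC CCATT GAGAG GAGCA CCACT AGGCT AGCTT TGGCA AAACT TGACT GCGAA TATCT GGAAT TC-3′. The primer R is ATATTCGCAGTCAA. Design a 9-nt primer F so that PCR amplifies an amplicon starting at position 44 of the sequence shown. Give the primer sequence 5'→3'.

The reverse primer's reverse complement TTGACTGCGAATAT matches the template at positions 125–138; the product starts at position 44.
The forward primer is identical to the top strand over positions 44–52: TTTTGCACT.

5'-TTTTGCACT-3'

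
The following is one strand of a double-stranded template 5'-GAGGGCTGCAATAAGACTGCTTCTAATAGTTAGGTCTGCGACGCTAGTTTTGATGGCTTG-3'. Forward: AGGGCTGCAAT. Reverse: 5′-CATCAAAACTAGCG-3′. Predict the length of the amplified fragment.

The forward primer matches the template at positions 2–12.
Reverse complement of the reverse primer: CGCTAGTTTTGATG. This occurs on the top strand at positions 42–55.
Product length = (reverse-primer end) − (forward-primer start) + 1 = 55 − 2 + 1 = 54 bp.

54 bp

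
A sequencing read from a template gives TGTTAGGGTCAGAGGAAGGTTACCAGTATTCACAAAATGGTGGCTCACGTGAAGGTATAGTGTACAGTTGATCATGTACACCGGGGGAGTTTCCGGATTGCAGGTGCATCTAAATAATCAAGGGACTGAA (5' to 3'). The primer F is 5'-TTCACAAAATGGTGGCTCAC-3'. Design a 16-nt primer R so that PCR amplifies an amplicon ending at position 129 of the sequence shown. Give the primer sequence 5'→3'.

5'-TCAGTCCCTTGATTAT-3'

The forward primer binds at positions 29–48; the product's 3' end on the top strand is position 129.
The reverse primer anneals to the top strand over positions 114–129, i.e. to ATAATCAAGGGACTGA.
Its sequence written 5'→3' is the reverse complement: TCAGTCCCTTGATTAT.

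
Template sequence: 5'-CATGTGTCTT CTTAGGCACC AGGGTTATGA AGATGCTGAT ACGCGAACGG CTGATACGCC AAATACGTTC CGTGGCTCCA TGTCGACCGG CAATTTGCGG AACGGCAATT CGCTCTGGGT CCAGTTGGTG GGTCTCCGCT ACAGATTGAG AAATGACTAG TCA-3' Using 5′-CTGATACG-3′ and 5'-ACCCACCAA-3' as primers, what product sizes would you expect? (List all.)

The forward primer CTGATACG matches the top strand at positions 36–43, 51–58.
The reverse primer's reverse complement is TTGGTGGGT, matching at positions 125–133.
Each forward site pairs with the reverse site to give a product ending at position 133: sizes 98, 83 bp.

98 bp, 83 bp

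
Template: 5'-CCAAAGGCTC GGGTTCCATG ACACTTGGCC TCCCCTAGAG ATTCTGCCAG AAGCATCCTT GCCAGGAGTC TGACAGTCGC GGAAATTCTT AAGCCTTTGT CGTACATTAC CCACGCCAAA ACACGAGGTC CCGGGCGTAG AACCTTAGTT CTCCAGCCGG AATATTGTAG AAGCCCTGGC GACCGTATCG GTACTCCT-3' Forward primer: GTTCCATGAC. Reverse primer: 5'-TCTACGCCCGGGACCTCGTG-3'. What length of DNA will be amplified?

129 bp

Scanning the template, GTTCCATGAC occurs at positions 13–22; this primer anneals to the bottom strand there with its 3' end pointing downstream.
The reverse primer's reverse complement is CACGAGGTCCCGGGCGTAGA, which matches the template at positions 122–141.
Amplicon spans positions 13–141: 129 bp.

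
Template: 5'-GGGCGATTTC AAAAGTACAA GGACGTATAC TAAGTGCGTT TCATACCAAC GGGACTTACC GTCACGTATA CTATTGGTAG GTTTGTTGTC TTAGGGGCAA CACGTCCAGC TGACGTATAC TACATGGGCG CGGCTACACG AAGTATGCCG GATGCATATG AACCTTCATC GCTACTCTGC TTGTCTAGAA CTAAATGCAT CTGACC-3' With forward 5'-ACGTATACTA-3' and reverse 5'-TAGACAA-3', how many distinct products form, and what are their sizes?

Three products: 165 bp, 124 bp, 75 bp

The forward primer ACGTATACTA matches the top strand at positions 23–32, 64–73, 113–122.
The reverse primer's reverse complement is TTGTCTA, matching at positions 181–187.
Each forward site pairs with the reverse site to give a product ending at position 187: sizes 165, 124, 75 bp.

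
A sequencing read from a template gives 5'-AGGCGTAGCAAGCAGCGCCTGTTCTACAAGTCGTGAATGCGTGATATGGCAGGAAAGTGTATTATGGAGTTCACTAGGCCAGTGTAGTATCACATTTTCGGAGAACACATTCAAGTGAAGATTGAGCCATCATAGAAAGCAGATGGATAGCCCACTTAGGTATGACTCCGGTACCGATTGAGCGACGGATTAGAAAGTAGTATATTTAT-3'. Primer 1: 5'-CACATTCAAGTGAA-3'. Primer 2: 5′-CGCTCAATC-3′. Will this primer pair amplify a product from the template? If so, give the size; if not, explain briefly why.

Yes — a 79 bp product.

Primer 1 (CACATTCAAGTGAA) matches the top strand at positions 106–119; it acts as a forward primer.
Primer 2's reverse complement is GATTGAGCG, matching the top strand at positions 176–184; it acts as a reverse primer.
The 3' ends face each other across positions 106–184, giving a 79 bp product.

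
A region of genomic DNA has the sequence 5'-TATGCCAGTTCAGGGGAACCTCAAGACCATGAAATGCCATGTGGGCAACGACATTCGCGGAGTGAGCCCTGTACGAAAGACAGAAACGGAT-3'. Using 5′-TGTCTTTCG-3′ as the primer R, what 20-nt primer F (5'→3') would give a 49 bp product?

The reverse primer's reverse complement CGAAAGACA matches the template at positions 74–82, so the product ends at position 82.
A 49 bp product then starts at position 82 − 49 + 1 = 34.
The forward primer is identical to the top strand there: ATGCCATGTGGGCAACGACA.

5'-ATGCCATGTGGGCAACGACA-3'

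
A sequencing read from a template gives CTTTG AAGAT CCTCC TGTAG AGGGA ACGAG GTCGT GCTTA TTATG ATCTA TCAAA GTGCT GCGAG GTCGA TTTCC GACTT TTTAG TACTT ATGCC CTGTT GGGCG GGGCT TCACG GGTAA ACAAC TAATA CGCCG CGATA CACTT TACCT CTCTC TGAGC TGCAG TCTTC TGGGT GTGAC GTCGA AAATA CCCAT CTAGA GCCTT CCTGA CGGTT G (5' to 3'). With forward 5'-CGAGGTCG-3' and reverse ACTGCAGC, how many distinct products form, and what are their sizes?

Two products: 140 bp, 105 bp

The forward primer CGAGGTCG matches the top strand at positions 27–34, 62–69.
The reverse primer's reverse complement is GCTGCAGT, matching at positions 159–166.
Each forward site pairs with the reverse site to give a product ending at position 166: sizes 140, 105 bp.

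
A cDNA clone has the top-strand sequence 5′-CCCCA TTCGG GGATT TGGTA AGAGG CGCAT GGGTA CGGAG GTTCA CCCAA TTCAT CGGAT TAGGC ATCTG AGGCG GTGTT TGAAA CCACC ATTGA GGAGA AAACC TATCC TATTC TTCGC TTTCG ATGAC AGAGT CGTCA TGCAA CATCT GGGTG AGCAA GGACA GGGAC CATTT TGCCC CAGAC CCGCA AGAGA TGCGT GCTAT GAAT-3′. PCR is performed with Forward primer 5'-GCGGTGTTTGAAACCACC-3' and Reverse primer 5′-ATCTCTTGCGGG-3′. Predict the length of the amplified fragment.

Forward primer GCGGTGTTTGAAACCACC is found on the top strand at positions 73–90.
Taking the reverse complement of ATCTCTTGCGGG gives CCCGCAAGAGAT, found at positions 185–196 on the template; the primer anneals here to the top strand with its 3' end pointing upstream.
Product length = (reverse-primer end) − (forward-primer start) + 1 = 196 − 73 + 1 = 124 bp.

124 bp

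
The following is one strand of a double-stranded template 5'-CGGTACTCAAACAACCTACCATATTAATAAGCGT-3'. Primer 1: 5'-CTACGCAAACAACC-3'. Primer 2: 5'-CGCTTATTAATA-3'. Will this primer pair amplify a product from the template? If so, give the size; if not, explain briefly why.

No product — primer 1 has no binding site in the template.

Primer 1 (CTACGCAAACAACC) does not match the top strand, and its reverse complement GGTTGTTTGCGTAG does not match either.
With no annealing site for primer 1, no amplification occurs.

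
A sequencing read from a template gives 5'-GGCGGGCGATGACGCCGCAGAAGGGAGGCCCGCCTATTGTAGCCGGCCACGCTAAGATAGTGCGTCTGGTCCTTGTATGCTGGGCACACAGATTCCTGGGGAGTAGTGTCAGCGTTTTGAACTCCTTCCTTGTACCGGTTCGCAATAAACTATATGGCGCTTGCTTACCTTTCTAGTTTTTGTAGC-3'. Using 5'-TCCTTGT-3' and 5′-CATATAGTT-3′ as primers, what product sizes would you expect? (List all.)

The forward primer TCCTTGT matches the top strand at positions 70–76, 127–133.
The reverse primer's reverse complement is AACTATATG, matching at positions 148–156.
Each forward site pairs with the reverse site to give a product ending at position 156: sizes 87, 30 bp.

87 bp, 30 bp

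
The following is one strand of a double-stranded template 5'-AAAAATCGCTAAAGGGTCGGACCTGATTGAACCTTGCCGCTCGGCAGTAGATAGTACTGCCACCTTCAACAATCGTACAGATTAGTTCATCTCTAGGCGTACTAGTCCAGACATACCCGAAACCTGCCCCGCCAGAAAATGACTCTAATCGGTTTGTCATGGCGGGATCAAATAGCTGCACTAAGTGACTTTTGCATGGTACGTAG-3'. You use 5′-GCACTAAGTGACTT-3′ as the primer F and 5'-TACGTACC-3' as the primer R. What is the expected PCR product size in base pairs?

Forward primer GCACTAAGTGACTT is found on the top strand at positions 178–191.
The reverse primer's reverse complement is GGTACGTA, which matches the template at positions 198–205.
Amplicon spans positions 178–205: 28 bp.

28 bp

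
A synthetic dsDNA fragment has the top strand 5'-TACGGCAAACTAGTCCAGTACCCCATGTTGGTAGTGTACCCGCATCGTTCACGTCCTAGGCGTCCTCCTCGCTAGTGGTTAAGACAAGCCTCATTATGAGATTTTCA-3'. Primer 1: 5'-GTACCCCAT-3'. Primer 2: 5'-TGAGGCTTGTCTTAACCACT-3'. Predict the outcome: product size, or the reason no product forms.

Primer 1 (GTACCCCAT) matches the top strand at positions 18–26; it acts as a forward primer.
Primer 2's reverse complement is AGTGGTTAAGACAAGCCTCA, matching the top strand at positions 74–93; it acts as a reverse primer.
The 3' ends face each other across positions 18–93, giving a 76 bp product.

Yes — a 76 bp product.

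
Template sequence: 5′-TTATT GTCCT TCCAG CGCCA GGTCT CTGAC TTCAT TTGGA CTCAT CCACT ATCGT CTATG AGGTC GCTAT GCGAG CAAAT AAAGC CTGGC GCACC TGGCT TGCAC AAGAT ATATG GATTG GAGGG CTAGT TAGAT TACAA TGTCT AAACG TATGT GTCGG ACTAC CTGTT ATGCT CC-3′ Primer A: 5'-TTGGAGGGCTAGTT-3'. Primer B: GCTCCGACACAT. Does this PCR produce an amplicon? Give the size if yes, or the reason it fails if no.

No product — primer B has no binding site in the template.

Primer B (GCTCCGACACAT) does not match the top strand, and its reverse complement ATGTGTCGGAGC does not match either.
With no annealing site for primer B, no amplification occurs.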